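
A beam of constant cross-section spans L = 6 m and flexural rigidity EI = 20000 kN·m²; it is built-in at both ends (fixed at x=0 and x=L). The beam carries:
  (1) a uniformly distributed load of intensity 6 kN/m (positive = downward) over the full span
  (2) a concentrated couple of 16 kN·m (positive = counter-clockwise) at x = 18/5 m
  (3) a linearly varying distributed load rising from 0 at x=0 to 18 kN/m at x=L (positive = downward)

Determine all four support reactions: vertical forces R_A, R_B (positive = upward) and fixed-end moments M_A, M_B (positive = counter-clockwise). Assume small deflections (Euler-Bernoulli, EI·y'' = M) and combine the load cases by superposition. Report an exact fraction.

R_A = 951/25 kN, M_A = 1118/25 kN·m, R_B = 1299/25 kN, M_B = -1212/25 kN·m

Load 1 — uniform load w=6 kN/m over full span:
  R_A = wL/2 = 6·6/2 = 18 kN
  M_A = wL²/12 = 6·6²/12 = 18 kN·m
  R_B = wL/2 = 6·6/2 = 18 kN
  M_B = -wL²/12 = -6·6²/12 = -18 kN·m
Load 2 — applied couple M₀=16 kN·m at a=18/5 m (b=L-a=12/5):
  R_A = 6M₀ab/L³ = 6·16·(18/5)·(12/5)/6³ = 96/25 kN
  M_A = M₀b(2a-b)/L² = 16·(12/5)·(2·(18/5)-(12/5))/6² = 128/25 kN·m
  R_B = -6M₀ab/L³ = -6·16·(18/5)·(12/5)/6³ = -96/25 kN
  M_B = M₀a(2b-a)/L² = 16·(18/5)·(2·(12/5)-(18/5))/6² = 48/25 kN·m
Load 3 — triangular load w₀=18 kN/m (0→w₀ over full span):
  R_A = 3w₀L/20 = 3·18·6/20 = 81/5 kN
  M_A = w₀L²/30 = 18·6²/30 = 108/5 kN·m
  R_B = 7w₀L/20 = 7·18·6/20 = 189/5 kN
  M_B = -w₀L²/20 = -18·6²/20 = -162/5 kN·m
Superposition: R_A = 951/25 kN, M_A = 1118/25 kN·m, R_B = 1299/25 kN, M_B = -1212/25 kN·m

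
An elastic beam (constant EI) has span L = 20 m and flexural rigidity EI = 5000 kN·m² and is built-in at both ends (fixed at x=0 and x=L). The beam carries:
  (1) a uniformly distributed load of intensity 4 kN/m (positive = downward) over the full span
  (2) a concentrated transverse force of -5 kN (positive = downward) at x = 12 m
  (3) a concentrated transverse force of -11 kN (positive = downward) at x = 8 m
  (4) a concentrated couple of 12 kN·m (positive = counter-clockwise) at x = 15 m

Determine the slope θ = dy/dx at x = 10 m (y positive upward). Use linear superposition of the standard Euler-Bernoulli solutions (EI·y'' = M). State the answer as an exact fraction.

Load 1 — uniform load w=4 kN/m over full span:
  θ_1 = -wx(L-x)(L-2x)/(12EI) = -4·10·(20-10)·(20-2·10)/(12·5000) = 0 rad
Load 2 — point force P=-5 kN at a=12 m (b=L-a=8):
  θ_2 = -Pb²x(2aL-(3a+b)x)/(2L³EI)  [x≤a] = -(-5)·8²·10·(2·12·20-(3·12+8)·10)/(2·20³·5000) = 1/625 rad
Load 3 — point force P=-11 kN at a=8 m (b=L-a=12):
  θ_3 = Pa²(L-x)(2bL-(3b+a)(L-x))/(2L³EI)  [x>a] = (-11)·8²·(20-10)·(2·12·20-(3·12+8)·(20-10))/(2·20³·5000) = -11/3125 rad
Load 4 — applied couple M₀=12 kN·m at a=15 m (b=L-a=5):
  θ_4 = (R_Ax²/2 - M_Ax)/EI  [x≤a] with R_A=27/40, M_A=15/4 = ((27/40)·10²/2 - (15/4)·10)/5000 = -3/4000 rad
Superposition: θ = Σ θ_i = -267/100000 rad ≈ -0.002670 rad

θ(10) = -267/100000 rad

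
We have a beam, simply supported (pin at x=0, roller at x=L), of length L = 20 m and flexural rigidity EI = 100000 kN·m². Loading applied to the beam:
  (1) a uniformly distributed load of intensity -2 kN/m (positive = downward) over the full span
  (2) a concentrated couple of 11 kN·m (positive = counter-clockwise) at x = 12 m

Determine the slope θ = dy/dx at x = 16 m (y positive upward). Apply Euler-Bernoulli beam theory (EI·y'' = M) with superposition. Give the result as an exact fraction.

θ(16) = -781/150000 rad

Load 1 — uniform load w=-2 kN/m over full span:
  θ_1 = -w(L³-6Lx²+4x³)/(24EI) = -(-2)·(20³-6·20·16²+4·16³)/(24·100000) = -33/6250 rad
Load 2 — applied couple M₀=11 kN·m at a=12 m (b=L-a=8):
  θ_2 = (M₀x²/(2L)-M₀(x-a)+C₁)/EI  [x>a] with C₁=M₀(3b²-L²)/(6L)=-286/15 = (11·16²/(2·20)-11·(16-12)+(-286/15))/100000 = 11/150000 rad
Superposition: θ = Σ θ_i = -781/150000 rad ≈ -0.005207 rad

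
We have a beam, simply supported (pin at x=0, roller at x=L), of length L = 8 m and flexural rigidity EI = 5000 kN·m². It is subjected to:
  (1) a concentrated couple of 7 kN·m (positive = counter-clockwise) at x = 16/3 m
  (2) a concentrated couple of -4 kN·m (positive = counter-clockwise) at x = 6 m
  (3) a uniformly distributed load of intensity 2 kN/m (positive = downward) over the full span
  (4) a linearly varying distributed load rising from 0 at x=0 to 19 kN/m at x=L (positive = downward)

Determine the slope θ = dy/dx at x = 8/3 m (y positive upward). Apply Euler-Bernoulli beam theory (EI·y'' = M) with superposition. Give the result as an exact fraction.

Load 1 — applied couple M₀=7 kN·m at a=16/3 m (b=L-a=8/3):
  θ_1 = (M₀x²/(2L)+C₁)/EI  [x≤a] with C₁=M₀(3b²-L²)/(6L)=-56/9 = (7·(8/3)²/(2·8)+(-56/9))/5000 = -7/11250 rad
Load 2 — applied couple M₀=-4 kN·m at a=6 m (b=L-a=2):
  θ_2 = (M₀x²/(2L)+C₁)/EI  [x≤a] with C₁=M₀(3b²-L²)/(6L)=13/3 = ((-4)·(8/3)²/(2·8)+(13/3))/5000 = 23/45000 rad
Load 3 — uniform load w=2 kN/m over full span:
  θ_3 = -w(L³-6Lx²+4x³)/(24EI) = -2·(8³-6·8·(8/3)²+4·(8/3)³)/(24·5000) = -208/50625 rad
Load 4 — triangular load w₀=19 kN/m (0→w₀ over full span):
  θ_4 = -w₀(7L⁴-30L²x²+15x⁴)/(360LEI) = -19·(7·8⁴-30·8²·(8/3)²+15·(8/3)⁴)/(360·8·5000) = -15808/759375 rad
Superposition: θ = Σ θ_i = -152099/6075000 rad ≈ -0.025037 rad

θ(8/3) = -152099/6075000 rad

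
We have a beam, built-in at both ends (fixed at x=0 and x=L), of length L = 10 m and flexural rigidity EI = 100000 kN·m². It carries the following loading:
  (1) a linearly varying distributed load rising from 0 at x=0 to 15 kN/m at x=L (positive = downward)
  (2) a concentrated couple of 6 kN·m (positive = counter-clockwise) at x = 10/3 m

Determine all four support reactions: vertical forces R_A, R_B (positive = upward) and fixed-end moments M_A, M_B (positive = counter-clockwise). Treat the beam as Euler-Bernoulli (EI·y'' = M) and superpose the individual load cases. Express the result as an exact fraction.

R_A = 233/10 kN, M_A = 50 kN·m, R_B = 517/10 kN, M_B = -73 kN·m

Load 1 — triangular load w₀=15 kN/m (0→w₀ over full span):
  R_A = 3w₀L/20 = 3·15·10/20 = 45/2 kN
  M_A = w₀L²/30 = 15·10²/30 = 50 kN·m
  R_B = 7w₀L/20 = 7·15·10/20 = 105/2 kN
  M_B = -w₀L²/20 = -15·10²/20 = -75 kN·m
Load 2 — applied couple M₀=6 kN·m at a=10/3 m (b=L-a=20/3):
  R_A = 6M₀ab/L³ = 6·6·(10/3)·(20/3)/10³ = 4/5 kN
  M_A = M₀b(2a-b)/L² = 6·(20/3)·(2·(10/3)-(20/3))/10² = 0 kN·m
  R_B = -6M₀ab/L³ = -6·6·(10/3)·(20/3)/10³ = -4/5 kN
  M_B = M₀a(2b-a)/L² = 6·(10/3)·(2·(20/3)-(10/3))/10² = 2 kN·m
Superposition: R_A = 233/10 kN, M_A = 50 kN·m, R_B = 517/10 kN, M_B = -73 kN·m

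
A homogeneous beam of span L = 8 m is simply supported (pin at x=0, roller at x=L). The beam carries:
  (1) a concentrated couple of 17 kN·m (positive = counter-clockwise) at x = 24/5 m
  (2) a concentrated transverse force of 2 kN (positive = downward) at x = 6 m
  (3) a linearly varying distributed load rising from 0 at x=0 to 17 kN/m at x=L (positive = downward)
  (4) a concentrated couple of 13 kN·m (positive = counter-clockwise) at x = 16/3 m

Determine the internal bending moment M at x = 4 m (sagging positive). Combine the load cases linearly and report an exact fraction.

M(4) = 85 kN·m

Load 1 — applied couple M₀=17 kN·m at a=24/5 m (b=L-a=16/5):
  M_1 = M₀x/L  [x≤a] = 17·4/8 = 17/2 kN·m
Load 2 — point force P=2 kN at a=6 m (b=L-a=2):
  M_2 = Pbx/L  [x≤a] = 2·2·4/8 = 2 kN·m
Load 3 — triangular load w₀=17 kN/m (0→w₀ over full span):
  M_3 = w₀Lx/6 - w₀x³/(6L) = 17·8·4/6 - 17·4³/(6·8) = 68 kN·m
Load 4 — applied couple M₀=13 kN·m at a=16/3 m (b=L-a=8/3):
  M_4 = M₀x/L  [x≤a] = 13·4/8 = 13/2 kN·m
Superposition: M = Σ M_i = 85 kN·m ≈ 85.000000 kN·m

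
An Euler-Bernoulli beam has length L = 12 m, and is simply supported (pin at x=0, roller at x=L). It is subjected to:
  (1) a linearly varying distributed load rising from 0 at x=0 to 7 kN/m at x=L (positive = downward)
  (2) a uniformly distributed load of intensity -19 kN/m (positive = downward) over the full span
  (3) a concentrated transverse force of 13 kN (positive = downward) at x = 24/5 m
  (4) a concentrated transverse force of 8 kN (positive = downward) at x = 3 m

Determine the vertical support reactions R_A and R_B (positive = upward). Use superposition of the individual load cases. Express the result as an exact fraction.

R_A = -431/5 kN, R_B = -394/5 kN

Load 1 — triangular load w₀=7 kN/m (0→w₀ over full span):
  R_A = w₀L/6 = 7·12/6 = 14 kN
  R_B = w₀L/3 = 7·12/3 = 28 kN
Load 2 — uniform load w=-19 kN/m over full span:
  R_A = wL/2 = (-19)·12/2 = -114 kN
  R_B = wL/2 = (-19)·12/2 = -114 kN
Load 3 — point force P=13 kN at a=24/5 m (b=L-a=36/5):
  R_A = Pb/L = 13·(36/5)/12 = 39/5 kN
  R_B = Pa/L = 13·(24/5)/12 = 26/5 kN
Load 4 — point force P=8 kN at a=3 m (b=L-a=9):
  R_A = Pb/L = 8·9/12 = 6 kN
  R_B = Pa/L = 8·3/12 = 2 kN
Superposition: R_A = -431/5 kN, R_B = -394/5 kN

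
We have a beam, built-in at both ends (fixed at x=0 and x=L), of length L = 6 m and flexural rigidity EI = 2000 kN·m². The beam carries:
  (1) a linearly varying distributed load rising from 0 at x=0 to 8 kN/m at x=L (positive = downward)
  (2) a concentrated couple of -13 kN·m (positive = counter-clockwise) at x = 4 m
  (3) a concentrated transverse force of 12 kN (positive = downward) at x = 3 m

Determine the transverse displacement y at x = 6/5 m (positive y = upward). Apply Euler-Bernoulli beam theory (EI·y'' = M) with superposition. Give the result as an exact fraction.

y(6/5) = -28633/7812500 m

Load 1 — triangular load w₀=8 kN/m (0→w₀ over full span):
  y_1 = -w₀x²(L-x)²(x+2L)/(120LEI) = -8·(6/5)²·(6-(6/5))²·((6/5)+2·6)/(120·6·2000) = -4752/1953125 m
Load 2 — applied couple M₀=-13 kN·m at a=4 m (b=L-a=2):
  y_2 = (R_Ax³/6 - M_Ax²/2)/EI  [x≤a] with R_A=-26/9, M_A=-13/3 = ((-26/9)·(6/5)³/6 - (-13/3)·(6/5)²/2)/2000 = 143/125000 m
Load 3 — point force P=12 kN at a=3 m (b=L-a=3):
  y_3 = -Pb²x²(3aL-(3a+b)x)/(6L³EI)  [x≤a] = -12·3²·(6/5)²·(3·3·6-(3·3+3)·(6/5))/(6·6³·2000) = -297/125000 m
Superposition: y = Σ y_i = -28633/7812500 m ≈ -0.003665 m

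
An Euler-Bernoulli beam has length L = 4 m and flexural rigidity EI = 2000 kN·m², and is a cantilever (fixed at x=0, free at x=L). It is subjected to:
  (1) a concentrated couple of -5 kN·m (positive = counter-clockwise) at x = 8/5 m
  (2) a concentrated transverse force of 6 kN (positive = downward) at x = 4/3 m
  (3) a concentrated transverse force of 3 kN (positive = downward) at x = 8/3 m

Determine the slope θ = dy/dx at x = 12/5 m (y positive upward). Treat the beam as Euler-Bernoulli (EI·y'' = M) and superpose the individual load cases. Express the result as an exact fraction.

Load 1 — applied couple M₀=-5 kN·m at a=8/5 m (b=L-a=12/5):
  θ_1 = M₀a/EI  [x>a] = (-5)·(8/5)/2000 = -1/250 rad
Load 2 — point force P=6 kN at a=4/3 m (b=L-a=8/3):
  θ_2 = -Pa²/(2EI)  [x>a] = -6·(4/3)²/(2·2000) = -1/375 rad
Load 3 — point force P=3 kN at a=8/3 m (b=L-a=4/3):
  θ_3 = -Px(2a-x)/(2EI)  [x≤a] = -3·(12/5)·(2·(8/3)-(12/5))/(2·2000) = -33/6250 rad
Superposition: θ = Σ θ_i = -112/9375 rad ≈ -0.011947 rad

θ(12/5) = -112/9375 rad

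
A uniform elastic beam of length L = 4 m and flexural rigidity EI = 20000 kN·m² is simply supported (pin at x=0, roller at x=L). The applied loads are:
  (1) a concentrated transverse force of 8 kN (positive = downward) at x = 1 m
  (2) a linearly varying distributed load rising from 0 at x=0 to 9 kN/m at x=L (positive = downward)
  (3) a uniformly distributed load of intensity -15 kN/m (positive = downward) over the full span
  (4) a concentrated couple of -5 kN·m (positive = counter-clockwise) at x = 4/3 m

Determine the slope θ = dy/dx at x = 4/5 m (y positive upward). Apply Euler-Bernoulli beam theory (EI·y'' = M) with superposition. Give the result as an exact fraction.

θ(4/5) = 88709/112500000 rad

Load 1 — point force P=8 kN at a=1 m (b=L-a=3):
  θ_1 = -Pb(L²-b²-3x²)/(6LEI)  [x≤a] = -8·3·(4²-3²-3·(4/5)²)/(6·4·20000) = -127/500000 rad
Load 2 — triangular load w₀=9 kN/m (0→w₀ over full span):
  θ_2 = -w₀(7L⁴-30L²x²+15x⁴)/(360LEI) = -9·(7·4⁴-30·4²·(4/5)²+15·(4/5)⁴)/(360·4·20000) = -182/390625 rad
Load 3 — uniform load w=-15 kN/m over full span:
  θ_3 = -w(L³-6Lx²+4x³)/(24EI) = -(-15)·(4³-6·4·(4/5)²+4·(4/5)³)/(24·20000) = 99/62500 rad
Load 4 — applied couple M₀=-5 kN·m at a=4/3 m (b=L-a=8/3):
  θ_4 = (M₀x²/(2L)+C₁)/EI  [x≤a] with C₁=M₀(3b²-L²)/(6L)=-10/9 = ((-5)·(4/5)²/(2·4)+(-10/9))/20000 = -17/225000 rad
Superposition: θ = Σ θ_i = 88709/112500000 rad ≈ 0.000789 rad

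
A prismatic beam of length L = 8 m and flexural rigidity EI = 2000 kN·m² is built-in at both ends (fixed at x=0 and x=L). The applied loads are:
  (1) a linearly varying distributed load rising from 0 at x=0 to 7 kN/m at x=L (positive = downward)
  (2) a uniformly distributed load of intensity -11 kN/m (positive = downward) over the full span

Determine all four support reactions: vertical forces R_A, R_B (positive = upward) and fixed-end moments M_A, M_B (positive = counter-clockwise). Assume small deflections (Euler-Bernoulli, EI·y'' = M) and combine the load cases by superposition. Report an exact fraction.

Load 1 — triangular load w₀=7 kN/m (0→w₀ over full span):
  R_A = 3w₀L/20 = 3·7·8/20 = 42/5 kN
  M_A = w₀L²/30 = 7·8²/30 = 224/15 kN·m
  R_B = 7w₀L/20 = 7·7·8/20 = 98/5 kN
  M_B = -w₀L²/20 = -7·8²/20 = -112/5 kN·m
Load 2 — uniform load w=-11 kN/m over full span:
  R_A = wL/2 = (-11)·8/2 = -44 kN
  M_A = wL²/12 = (-11)·8²/12 = -176/3 kN·m
  R_B = wL/2 = (-11)·8/2 = -44 kN
  M_B = -wL²/12 = -(-11)·8²/12 = 176/3 kN·m
Superposition: R_A = -178/5 kN, M_A = -656/15 kN·m, R_B = -122/5 kN, M_B = 544/15 kN·m

R_A = -178/5 kN, M_A = -656/15 kN·m, R_B = -122/5 kN, M_B = 544/15 kN·m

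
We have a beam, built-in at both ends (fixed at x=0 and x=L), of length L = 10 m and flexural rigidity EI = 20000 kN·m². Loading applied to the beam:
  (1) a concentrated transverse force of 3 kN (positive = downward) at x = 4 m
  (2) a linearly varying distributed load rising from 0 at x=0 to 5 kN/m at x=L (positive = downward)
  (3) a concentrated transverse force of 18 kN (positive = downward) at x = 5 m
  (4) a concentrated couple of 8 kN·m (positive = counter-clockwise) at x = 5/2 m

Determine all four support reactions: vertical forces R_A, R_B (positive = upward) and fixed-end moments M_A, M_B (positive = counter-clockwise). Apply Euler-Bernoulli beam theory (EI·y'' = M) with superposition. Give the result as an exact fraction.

R_A = 2418/125 kN, M_A = 3149/75 kN·m, R_B = 3332/125 kN, M_B = -1197/25 kN·m

Load 1 — point force P=3 kN at a=4 m (b=L-a=6):
  R_A = Pb²(3a+b)/L³ = 3·6²·(3·4+6)/10³ = 243/125 kN
  M_A = Pab²/L² = 3·4·6²/10² = 108/25 kN·m
  R_B = Pa²(a+3b)/L³ = 3·4²·(4+3·6)/10³ = 132/125 kN
  M_B = -Pa²b/L² = -3·4²·6/10² = -72/25 kN·m
Load 2 — triangular load w₀=5 kN/m (0→w₀ over full span):
  R_A = 3w₀L/20 = 3·5·10/20 = 15/2 kN
  M_A = w₀L²/30 = 5·10²/30 = 50/3 kN·m
  R_B = 7w₀L/20 = 7·5·10/20 = 35/2 kN
  M_B = -w₀L²/20 = -5·10²/20 = -25 kN·m
Load 3 — point force P=18 kN at a=5 m (b=L-a=5):
  R_A = Pb²(3a+b)/L³ = 18·5²·(3·5+5)/10³ = 9 kN
  M_A = Pab²/L² = 18·5·5²/10² = 45/2 kN·m
  R_B = Pa²(a+3b)/L³ = 18·5²·(5+3·5)/10³ = 9 kN
  M_B = -Pa²b/L² = -18·5²·5/10² = -45/2 kN·m
Load 4 — applied couple M₀=8 kN·m at a=5/2 m (b=L-a=15/2):
  R_A = 6M₀ab/L³ = 6·8·(5/2)·(15/2)/10³ = 9/10 kN
  M_A = M₀b(2a-b)/L² = 8·(15/2)·(2·(5/2)-(15/2))/10² = -3/2 kN·m
  R_B = -6M₀ab/L³ = -6·8·(5/2)·(15/2)/10³ = -9/10 kN
  M_B = M₀a(2b-a)/L² = 8·(5/2)·(2·(15/2)-(5/2))/10² = 5/2 kN·m
Superposition: R_A = 2418/125 kN, M_A = 3149/75 kN·m, R_B = 3332/125 kN, M_B = -1197/25 kN·m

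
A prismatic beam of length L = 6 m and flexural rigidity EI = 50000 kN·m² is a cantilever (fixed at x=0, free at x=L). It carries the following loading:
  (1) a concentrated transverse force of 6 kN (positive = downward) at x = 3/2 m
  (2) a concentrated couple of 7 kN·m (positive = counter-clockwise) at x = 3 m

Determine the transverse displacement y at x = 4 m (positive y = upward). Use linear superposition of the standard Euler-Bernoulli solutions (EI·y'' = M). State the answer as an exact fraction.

Load 1 — point force P=6 kN at a=3/2 m (b=L-a=9/2):
  y_1 = -Pa²(3x-a)/(6EI)  [x>a] = -6·(3/2)²·(3·4-(3/2))/(6·50000) = -189/400000 m
Load 2 — applied couple M₀=7 kN·m at a=3 m (b=L-a=3):
  y_2 = M₀a(2x-a)/(2EI)  [x>a] = 7·3·(2·4-3)/(2·50000) = 21/20000 m
Superposition: y = Σ y_i = 231/400000 m ≈ 0.000577 m

y(4) = 231/400000 m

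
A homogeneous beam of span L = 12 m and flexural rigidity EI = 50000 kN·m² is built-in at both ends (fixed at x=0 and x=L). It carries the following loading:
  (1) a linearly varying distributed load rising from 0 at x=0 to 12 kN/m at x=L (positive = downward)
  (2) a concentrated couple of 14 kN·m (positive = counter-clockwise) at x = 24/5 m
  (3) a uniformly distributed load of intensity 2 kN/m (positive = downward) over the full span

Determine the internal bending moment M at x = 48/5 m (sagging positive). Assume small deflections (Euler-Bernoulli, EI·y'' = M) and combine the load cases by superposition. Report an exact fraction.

M(48/5) = 224/125 kN·m

Load 1 — triangular load w₀=12 kN/m (0→w₀ over full span):
  M_1 = 3w₀Lx/20 - w₀L²/30 - w₀x³/(6L) = 3·12·12·(48/5)/20 - 12·12²/30 - 12·(48/5)³/(6·12) = 288/125 kN·m
Load 2 — applied couple M₀=14 kN·m at a=24/5 m (b=L-a=36/5):
  M_2 = R_Ax - M_A - M₀  [x>a] with R_A=42/25, M_A=42/25 = (42/25)·(48/5) - (42/25) - 14 = 56/125 kN·m
Load 3 — uniform load w=2 kN/m over full span:
  M_3 = wLx/2 - wL²/12 - wx²/2 = 2·12·(48/5)/2 - 2·12²/12 - 2·(48/5)²/2 = -24/25 kN·m
Superposition: M = Σ M_i = 224/125 kN·m ≈ 1.792000 kN·m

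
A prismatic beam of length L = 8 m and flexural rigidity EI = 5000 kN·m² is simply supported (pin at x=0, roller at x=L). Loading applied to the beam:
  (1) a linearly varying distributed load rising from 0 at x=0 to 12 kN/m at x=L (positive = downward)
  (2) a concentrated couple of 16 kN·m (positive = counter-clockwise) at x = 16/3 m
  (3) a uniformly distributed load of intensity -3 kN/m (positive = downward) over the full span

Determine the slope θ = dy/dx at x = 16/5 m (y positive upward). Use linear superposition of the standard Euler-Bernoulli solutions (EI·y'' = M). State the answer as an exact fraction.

θ(16/5) = -20488/3515625 rad

Load 1 — triangular load w₀=12 kN/m (0→w₀ over full span):
  θ_1 = -w₀(7L⁴-30L²x²+15x⁴)/(360LEI) = -12·(7·8⁴-30·8²·(16/5)²+15·(16/5)⁴)/(360·8·5000) = -10336/1171875 rad
Load 2 — applied couple M₀=16 kN·m at a=16/3 m (b=L-a=8/3):
  θ_2 = (M₀x²/(2L)+C₁)/EI  [x≤a] with C₁=M₀(3b²-L²)/(6L)=-128/9 = (16·(16/5)²/(2·8)+(-128/9))/5000 = -112/140625 rad
Load 3 — uniform load w=-3 kN/m over full span:
  θ_3 = -w(L³-6Lx²+4x³)/(24EI) = -(-3)·(8³-6·8·(16/5)²+4·(16/5)³)/(24·5000) = 296/78125 rad
Superposition: θ = Σ θ_i = -20488/3515625 rad ≈ -0.005828 rad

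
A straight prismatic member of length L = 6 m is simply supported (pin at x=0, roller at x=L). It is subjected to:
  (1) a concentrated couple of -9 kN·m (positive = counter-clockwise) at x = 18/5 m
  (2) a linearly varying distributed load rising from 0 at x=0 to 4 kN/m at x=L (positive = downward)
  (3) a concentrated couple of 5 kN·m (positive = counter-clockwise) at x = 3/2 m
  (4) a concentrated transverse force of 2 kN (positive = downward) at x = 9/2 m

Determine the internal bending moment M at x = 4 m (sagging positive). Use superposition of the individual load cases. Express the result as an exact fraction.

M(4) = 110/9 kN·m

Load 1 — applied couple M₀=-9 kN·m at a=18/5 m (b=L-a=12/5):
  M_1 = M₀x/L - M₀  [x>a] = (-9)·4/6 - (-9) = 3 kN·m
Load 2 — triangular load w₀=4 kN/m (0→w₀ over full span):
  M_2 = w₀Lx/6 - w₀x³/(6L) = 4·6·4/6 - 4·4³/(6·6) = 80/9 kN·m
Load 3 — applied couple M₀=5 kN·m at a=3/2 m (b=L-a=9/2):
  M_3 = M₀x/L - M₀  [x>a] = 5·4/6 - 5 = -5/3 kN·m
Load 4 — point force P=2 kN at a=9/2 m (b=L-a=3/2):
  M_4 = Pbx/L  [x≤a] = 2·(3/2)·4/6 = 2 kN·m
Superposition: M = Σ M_i = 110/9 kN·m ≈ 12.222222 kN·m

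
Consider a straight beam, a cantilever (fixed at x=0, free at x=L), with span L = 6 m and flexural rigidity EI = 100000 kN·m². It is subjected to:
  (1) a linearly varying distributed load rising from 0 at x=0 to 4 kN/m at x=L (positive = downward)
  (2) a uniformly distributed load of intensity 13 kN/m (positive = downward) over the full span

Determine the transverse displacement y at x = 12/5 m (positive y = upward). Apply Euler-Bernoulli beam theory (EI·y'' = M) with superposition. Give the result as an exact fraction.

y(12/5) = -608607/97656250 m

Load 1 — triangular load w₀=4 kN/m (0→w₀ over full span):
  y_1 = (w₀Lx³/12-w₀L²x²/6-w₀x⁵/(120L))/EI = (4·6·(12/5)³/12-4·6²·(12/5)²/6-4·(12/5)⁵/(120·6))/100000 = -54216/48828125 m
Load 2 — uniform load w=13 kN/m over full span:
  y_2 = -wx²(x²-4Lx+6L²)/(24EI) = -13·(12/5)²·((12/5)²-4·6·(12/5)+6·6²)/(24·100000) = -20007/3906250 m
Superposition: y = Σ y_i = -608607/97656250 m ≈ -0.006232 m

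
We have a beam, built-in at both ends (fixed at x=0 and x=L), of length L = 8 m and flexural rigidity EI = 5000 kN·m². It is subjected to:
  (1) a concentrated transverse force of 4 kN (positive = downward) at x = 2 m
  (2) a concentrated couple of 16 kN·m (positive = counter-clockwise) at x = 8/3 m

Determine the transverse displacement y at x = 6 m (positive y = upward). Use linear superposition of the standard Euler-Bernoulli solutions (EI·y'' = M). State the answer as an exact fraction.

Load 1 — point force P=4 kN at a=2 m (b=L-a=6):
  y_1 = -Pa²(L-x)²(3bL-(3b+a)(L-x))/(6L³EI)  [x>a] = -4·2²·(8-6)²·(3·6·8-(3·6+2)·(8-6))/(6·8³·5000) = -13/30000 m
Load 2 — applied couple M₀=16 kN·m at a=8/3 m (b=L-a=16/3):
  y_2 = (R_Ax³/6 - M_Ax²/2 - M₀(x-a)²/2)/EI  [x>a] with R_A=8/3, M_A=0 = ((8/3)·6³/6 - 0·6²/2 - 16·(6-(8/3))²/2)/5000 = 8/5625 m
Superposition: y = Σ y_i = 89/90000 m ≈ 0.000989 m

y(6) = 89/90000 m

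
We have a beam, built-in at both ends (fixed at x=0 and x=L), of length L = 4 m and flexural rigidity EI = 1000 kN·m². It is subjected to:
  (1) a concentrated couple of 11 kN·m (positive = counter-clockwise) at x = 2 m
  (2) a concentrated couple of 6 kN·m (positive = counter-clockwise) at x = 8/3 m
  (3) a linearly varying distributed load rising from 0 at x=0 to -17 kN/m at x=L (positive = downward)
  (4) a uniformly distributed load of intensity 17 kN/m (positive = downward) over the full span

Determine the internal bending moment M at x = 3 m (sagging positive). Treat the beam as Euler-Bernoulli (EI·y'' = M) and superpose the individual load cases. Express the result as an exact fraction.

Load 1 — applied couple M₀=11 kN·m at a=2 m (b=L-a=2):
  M_1 = R_Ax - M_A - M₀  [x>a] with R_A=33/8, M_A=11/4 = (33/8)·3 - (11/4) - 11 = -11/8 kN·m
Load 2 — applied couple M₀=6 kN·m at a=8/3 m (b=L-a=4/3):
  M_2 = R_Ax - M_A - M₀  [x>a] with R_A=2, M_A=2 = 2·3 - 2 - 6 = -2 kN·m
Load 3 — triangular load w₀=-17 kN/m (0→w₀ over full span):
  M_3 = 3w₀Lx/20 - w₀L²/30 - w₀x³/(6L) = 3·(-17)·4·3/20 - (-17)·4²/30 - (-17)·3³/(6·4) = -289/120 kN·m
Load 4 — uniform load w=17 kN/m over full span:
  M_4 = wLx/2 - wL²/12 - wx²/2 = 17·4·3/2 - 17·4²/12 - 17·3²/2 = 17/6 kN·m
Superposition: M = Σ M_i = -59/20 kN·m ≈ -2.950000 kN·m

M(3) = -59/20 kN·m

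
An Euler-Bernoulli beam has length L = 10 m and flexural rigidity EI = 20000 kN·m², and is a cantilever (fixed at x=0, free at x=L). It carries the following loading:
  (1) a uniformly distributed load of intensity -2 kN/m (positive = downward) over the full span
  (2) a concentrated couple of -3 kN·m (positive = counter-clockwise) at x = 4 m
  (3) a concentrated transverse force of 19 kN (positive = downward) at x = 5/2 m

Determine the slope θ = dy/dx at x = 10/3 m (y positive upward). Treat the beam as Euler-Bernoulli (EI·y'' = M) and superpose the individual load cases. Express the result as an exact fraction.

Load 1 — uniform load w=-2 kN/m over full span:
  θ_1 = -wx(x²-3Lx+3L²)/(6EI) = -(-2)·(10/3)·((10/3)²-3·10·(10/3)+3·10²)/(6·20000) = 19/1620 rad
Load 2 — applied couple M₀=-3 kN·m at a=4 m (b=L-a=6):
  θ_2 = M₀x/EI  [x≤a] = (-3)·(10/3)/20000 = -1/2000 rad
Load 3 — point force P=19 kN at a=5/2 m (b=L-a=15/2):
  θ_3 = -Pa²/(2EI)  [x>a] = -19·(5/2)²/(2·20000) = -19/6400 rad
Superposition: θ = Σ θ_i = 21409/2592000 rad ≈ 0.008260 rad

θ(10/3) = 21409/2592000 rad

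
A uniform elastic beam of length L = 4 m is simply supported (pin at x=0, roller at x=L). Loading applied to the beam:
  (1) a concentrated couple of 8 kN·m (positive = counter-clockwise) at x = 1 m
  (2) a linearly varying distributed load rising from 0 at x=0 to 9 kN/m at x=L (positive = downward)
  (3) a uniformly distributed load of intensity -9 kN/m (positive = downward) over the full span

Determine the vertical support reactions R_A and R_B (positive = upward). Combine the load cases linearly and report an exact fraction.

Load 1 — applied couple M₀=8 kN·m at a=1 m (b=L-a=3):
  R_A = M₀/L = 8/4 = 2 kN
  R_B = -M₀/L = -8/4 = -2 kN
Load 2 — triangular load w₀=9 kN/m (0→w₀ over full span):
  R_A = w₀L/6 = 9·4/6 = 6 kN
  R_B = w₀L/3 = 9·4/3 = 12 kN
Load 3 — uniform load w=-9 kN/m over full span:
  R_A = wL/2 = (-9)·4/2 = -18 kN
  R_B = wL/2 = (-9)·4/2 = -18 kN
Superposition: R_A = -10 kN, R_B = -8 kN

R_A = -10 kN, R_B = -8 kN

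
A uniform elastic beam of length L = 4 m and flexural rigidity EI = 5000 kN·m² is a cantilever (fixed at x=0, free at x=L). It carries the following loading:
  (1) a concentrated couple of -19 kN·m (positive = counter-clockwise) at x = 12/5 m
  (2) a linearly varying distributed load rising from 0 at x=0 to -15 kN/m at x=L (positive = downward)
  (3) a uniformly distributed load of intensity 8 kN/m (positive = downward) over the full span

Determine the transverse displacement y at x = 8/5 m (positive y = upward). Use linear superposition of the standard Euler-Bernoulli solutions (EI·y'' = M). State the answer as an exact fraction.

Load 1 — applied couple M₀=-19 kN·m at a=12/5 m (b=L-a=8/5):
  y_1 = M₀x²/(2EI)  [x≤a] = (-19)·(8/5)²/(2·5000) = -76/15625 m
Load 2 — triangular load w₀=-15 kN/m (0→w₀ over full span):
  y_2 = (w₀Lx³/12-w₀L²x²/6-w₀x⁵/(120L))/EI = ((-15)·4·(8/5)³/12-(-15)·4²·(8/5)²/6-(-15)·(8/5)⁵/(120·4))/5000 = 32128/1953125 m
Load 3 — uniform load w=8 kN/m over full span:
  y_3 = -wx²(x²-4Lx+6L²)/(24EI) = -8·(8/5)²·((8/5)²-4·4·(8/5)+6·4²)/(24·5000) = -4864/390625 m
Superposition: y = Σ y_i = -1692/1953125 m ≈ -0.000866 m

y(8/5) = -1692/1953125 m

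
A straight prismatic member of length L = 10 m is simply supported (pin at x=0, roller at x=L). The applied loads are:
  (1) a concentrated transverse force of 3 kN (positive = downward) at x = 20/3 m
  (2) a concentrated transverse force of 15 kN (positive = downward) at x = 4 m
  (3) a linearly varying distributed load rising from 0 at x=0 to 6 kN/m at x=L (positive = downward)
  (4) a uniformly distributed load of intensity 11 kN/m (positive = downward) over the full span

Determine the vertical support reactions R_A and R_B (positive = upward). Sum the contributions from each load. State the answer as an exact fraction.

Load 1 — point force P=3 kN at a=20/3 m (b=L-a=10/3):
  R_A = Pb/L = 3·(10/3)/10 = 1 kN
  R_B = Pa/L = 3·(20/3)/10 = 2 kN
Load 2 — point force P=15 kN at a=4 m (b=L-a=6):
  R_A = Pb/L = 15·6/10 = 9 kN
  R_B = Pa/L = 15·4/10 = 6 kN
Load 3 — triangular load w₀=6 kN/m (0→w₀ over full span):
  R_A = w₀L/6 = 6·10/6 = 10 kN
  R_B = w₀L/3 = 6·10/3 = 20 kN
Load 4 — uniform load w=11 kN/m over full span:
  R_A = wL/2 = 11·10/2 = 55 kN
  R_B = wL/2 = 11·10/2 = 55 kN
Superposition: R_A = 75 kN, R_B = 83 kN

R_A = 75 kN, R_B = 83 kN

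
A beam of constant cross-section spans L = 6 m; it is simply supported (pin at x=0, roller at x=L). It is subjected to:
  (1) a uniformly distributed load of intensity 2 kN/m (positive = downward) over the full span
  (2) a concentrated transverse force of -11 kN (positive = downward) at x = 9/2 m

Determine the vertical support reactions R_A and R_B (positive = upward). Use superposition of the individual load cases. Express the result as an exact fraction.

R_A = 13/4 kN, R_B = -9/4 kN

Load 1 — uniform load w=2 kN/m over full span:
  R_A = wL/2 = 2·6/2 = 6 kN
  R_B = wL/2 = 2·6/2 = 6 kN
Load 2 — point force P=-11 kN at a=9/2 m (b=L-a=3/2):
  R_A = Pb/L = (-11)·(3/2)/6 = -11/4 kN
  R_B = Pa/L = (-11)·(9/2)/6 = -33/4 kN
Superposition: R_A = 13/4 kN, R_B = -9/4 kN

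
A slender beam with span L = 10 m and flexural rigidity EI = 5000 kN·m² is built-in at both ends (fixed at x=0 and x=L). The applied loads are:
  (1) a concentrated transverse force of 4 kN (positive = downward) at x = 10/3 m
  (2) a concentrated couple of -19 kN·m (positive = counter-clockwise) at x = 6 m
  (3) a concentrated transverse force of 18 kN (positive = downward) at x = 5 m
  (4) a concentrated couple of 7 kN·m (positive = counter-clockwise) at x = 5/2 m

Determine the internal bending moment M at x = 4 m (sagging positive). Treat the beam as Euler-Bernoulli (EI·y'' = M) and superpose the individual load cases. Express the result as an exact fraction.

M(4) = 505319/54000 kN·m

Load 1 — point force P=4 kN at a=10/3 m (b=L-a=20/3):
  M_1 = Pa²(a+3b)(L-x)/L³ - Pa²b/L²  [x>a] = 4·(10/3)²·((10/3)+3·(20/3))·(10-4)/10³ - 4·(10/3)²·(20/3)/10² = 88/27 kN·m
Load 2 — applied couple M₀=-19 kN·m at a=6 m (b=L-a=4):
  M_2 = R_Ax - M_A  [x≤a] with R_A=-342/125, M_A=-152/25 = (-342/125)·4 - (-152/25) = -608/125 kN·m
Load 3 — point force P=18 kN at a=5 m (b=L-a=5):
  M_3 = Pb²(3a+b)x/L³ - Pab²/L²  [x≤a] = 18·5²·(3·5+5)·4/10³ - 18·5·5²/10² = 27/2 kN·m
Load 4 — applied couple M₀=7 kN·m at a=5/2 m (b=L-a=15/2):
  M_4 = R_Ax - M_A - M₀  [x>a] with R_A=63/80, M_A=-21/16 = (63/80)·4 - (-21/16) - 7 = -203/80 kN·m
Superposition: M = Σ M_i = 505319/54000 kN·m ≈ 9.357759 kN·m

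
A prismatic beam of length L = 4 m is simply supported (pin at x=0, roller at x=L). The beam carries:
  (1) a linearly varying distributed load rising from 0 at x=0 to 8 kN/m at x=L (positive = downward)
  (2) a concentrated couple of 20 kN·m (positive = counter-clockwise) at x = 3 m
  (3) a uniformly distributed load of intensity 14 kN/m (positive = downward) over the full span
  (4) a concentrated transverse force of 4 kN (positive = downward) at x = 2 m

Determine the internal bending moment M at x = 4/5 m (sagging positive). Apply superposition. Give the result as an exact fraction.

Load 1 — triangular load w₀=8 kN/m (0→w₀ over full span):
  M_1 = w₀Lx/6 - w₀x³/(6L) = 8·4·(4/5)/6 - 8·(4/5)³/(6·4) = 512/125 kN·m
Load 2 — applied couple M₀=20 kN·m at a=3 m (b=L-a=1):
  M_2 = M₀x/L  [x≤a] = 20·(4/5)/4 = 4 kN·m
Load 3 — uniform load w=14 kN/m over full span:
  M_3 = wx(L-x)/2 = 14·(4/5)·(4-(4/5))/2 = 448/25 kN·m
Load 4 — point force P=4 kN at a=2 m (b=L-a=2):
  M_4 = Pbx/L  [x≤a] = 4·2·(4/5)/4 = 8/5 kN·m
Superposition: M = Σ M_i = 3452/125 kN·m ≈ 27.616000 kN·m

M(4/5) = 3452/125 kN·m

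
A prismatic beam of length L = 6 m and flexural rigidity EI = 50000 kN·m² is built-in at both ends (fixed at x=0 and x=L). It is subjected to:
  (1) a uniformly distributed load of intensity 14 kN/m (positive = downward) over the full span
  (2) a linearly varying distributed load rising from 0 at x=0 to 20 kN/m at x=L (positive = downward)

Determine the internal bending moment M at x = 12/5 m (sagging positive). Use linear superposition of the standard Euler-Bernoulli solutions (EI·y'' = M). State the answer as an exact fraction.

Load 1 — uniform load w=14 kN/m over full span:
  M_1 = wLx/2 - wL²/12 - wx²/2 = 14·6·(12/5)/2 - 14·6²/12 - 14·(12/5)²/2 = 462/25 kN·m
Load 2 — triangular load w₀=20 kN/m (0→w₀ over full span):
  M_2 = 3w₀Lx/20 - w₀L²/30 - w₀x³/(6L) = 3·20·6·(12/5)/20 - 20·6²/30 - 20·(12/5)³/(6·6) = 288/25 kN·m
Superposition: M = Σ M_i = 30 kN·m ≈ 30.000000 kN·m

M(12/5) = 30 kN·m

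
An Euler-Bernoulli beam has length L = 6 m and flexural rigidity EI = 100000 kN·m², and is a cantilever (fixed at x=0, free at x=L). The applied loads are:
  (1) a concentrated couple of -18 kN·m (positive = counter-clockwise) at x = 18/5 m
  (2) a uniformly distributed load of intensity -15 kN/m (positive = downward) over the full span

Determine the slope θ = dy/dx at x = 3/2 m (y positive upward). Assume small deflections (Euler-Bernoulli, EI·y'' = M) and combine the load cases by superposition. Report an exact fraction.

Load 1 — applied couple M₀=-18 kN·m at a=18/5 m (b=L-a=12/5):
  θ_1 = M₀x/EI  [x≤a] = (-18)·(3/2)/100000 = -27/100000 rad
Load 2 — uniform load w=-15 kN/m over full span:
  θ_2 = -wx(x²-3Lx+3L²)/(6EI) = -(-15)·(3/2)·((3/2)²-3·6·(3/2)+3·6²)/(6·100000) = 999/320000 rad
Superposition: θ = Σ θ_i = 4563/1600000 rad ≈ 0.002852 rad

θ(3/2) = 4563/1600000 rad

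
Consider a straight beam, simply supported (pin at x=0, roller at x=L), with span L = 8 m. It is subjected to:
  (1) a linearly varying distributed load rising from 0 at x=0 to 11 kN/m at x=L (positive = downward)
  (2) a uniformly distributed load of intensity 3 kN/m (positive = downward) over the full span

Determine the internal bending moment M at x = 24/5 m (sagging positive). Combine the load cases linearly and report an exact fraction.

M(24/5) = 8512/125 kN·m

Load 1 — triangular load w₀=11 kN/m (0→w₀ over full span):
  M_1 = w₀Lx/6 - w₀x³/(6L) = 11·8·(24/5)/6 - 11·(24/5)³/(6·8) = 5632/125 kN·m
Load 2 — uniform load w=3 kN/m over full span:
  M_2 = wx(L-x)/2 = 3·(24/5)·(8-(24/5))/2 = 576/25 kN·m
Superposition: M = Σ M_i = 8512/125 kN·m ≈ 68.096000 kN·m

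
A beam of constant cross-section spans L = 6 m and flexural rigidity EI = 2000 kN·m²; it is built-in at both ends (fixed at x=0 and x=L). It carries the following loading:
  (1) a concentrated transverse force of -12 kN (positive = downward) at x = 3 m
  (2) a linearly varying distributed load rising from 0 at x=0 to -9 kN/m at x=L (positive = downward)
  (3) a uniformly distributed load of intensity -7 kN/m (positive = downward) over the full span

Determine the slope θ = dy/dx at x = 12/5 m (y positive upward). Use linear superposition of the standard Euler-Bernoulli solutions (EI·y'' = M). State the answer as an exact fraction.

θ(12/5) = 2349/312500 rad

Load 1 — point force P=-12 kN at a=3 m (b=L-a=3):
  θ_1 = -Pb²x(2aL-(3a+b)x)/(2L³EI)  [x≤a] = -(-12)·3²·(12/5)·(2·3·6-(3·3+3)·(12/5))/(2·6³·2000) = 27/12500 rad
Load 2 — triangular load w₀=-9 kN/m (0→w₀ over full span):
  θ_2 = -w₀(2x(L-x)(L-2x)(x+2L)+x²(L-x)²)/(120LEI) = -(-9)·(2·(12/5)·(6-(12/5))·(6-2·(12/5))·((12/5)+2·6)+(12/5)²·(6-(12/5))²)/(120·6·2000) = 729/312500 rad
Load 3 — uniform load w=-7 kN/m over full span:
  θ_3 = -wx(L-x)(L-2x)/(12EI) = -(-7)·(12/5)·(6-(12/5))·(6-2·(12/5))/(12·2000) = 189/62500 rad
Superposition: θ = Σ θ_i = 2349/312500 rad ≈ 0.007517 rad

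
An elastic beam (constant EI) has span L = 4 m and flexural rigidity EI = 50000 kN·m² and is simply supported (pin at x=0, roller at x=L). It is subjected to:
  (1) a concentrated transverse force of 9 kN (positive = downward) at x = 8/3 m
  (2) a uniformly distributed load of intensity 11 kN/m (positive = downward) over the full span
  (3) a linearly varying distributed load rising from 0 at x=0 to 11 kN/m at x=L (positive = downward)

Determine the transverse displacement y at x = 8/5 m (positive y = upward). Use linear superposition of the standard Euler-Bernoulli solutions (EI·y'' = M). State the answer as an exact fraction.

y(8/5) = -539512/439453125 m

Load 1 — point force P=9 kN at a=8/3 m (b=L-a=4/3):
  y_1 = -Pbx(L²-b²-x²)/(6LEI)  [x≤a] = -9·(4/3)·(8/5)·(4²-(4/3)²-(8/5)²)/(6·4·50000) = -656/3515625 m
Load 2 — uniform load w=11 kN/m over full span:
  y_2 = -wx(L³-2Lx²+x³)/(24EI) = -11·(8/5)·(4³-2·4·(8/5)²+(8/5)³)/(24·50000) = -1364/1953125 m
Load 3 — triangular load w₀=11 kN/m (0→w₀ over full span):
  y_3 = -w₀x(7L⁴-10L²x²+3x⁴)/(360LEI) = -11·(8/5)·(7·4⁴-10·4²·(8/5)²+3·(8/5)⁴)/(360·4·50000) = -50204/146484375 m
Superposition: y = Σ y_i = -539512/439453125 m ≈ -0.001228 m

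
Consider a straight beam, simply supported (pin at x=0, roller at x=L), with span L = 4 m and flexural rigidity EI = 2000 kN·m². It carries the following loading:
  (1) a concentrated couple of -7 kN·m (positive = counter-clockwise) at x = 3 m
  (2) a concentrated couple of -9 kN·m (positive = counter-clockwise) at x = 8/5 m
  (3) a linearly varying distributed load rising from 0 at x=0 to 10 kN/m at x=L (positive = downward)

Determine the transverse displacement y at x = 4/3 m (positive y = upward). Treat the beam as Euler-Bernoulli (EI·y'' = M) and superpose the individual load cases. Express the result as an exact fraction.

Load 1 — applied couple M₀=-7 kN·m at a=3 m (b=L-a=1):
  y_1 = (M₀x³/(6L)+C₁x)/EI  [x≤a] with C₁=M₀(3b²-L²)/(6L)=91/24 = ((-7)·(4/3)³/(6·4)+(91/24)·(4/3))/2000 = 707/324000 m
Load 2 — applied couple M₀=-9 kN·m at a=8/5 m (b=L-a=12/5):
  y_2 = (M₀x³/(6L)+C₁x)/EI  [x≤a] with C₁=M₀(3b²-L²)/(6L)=-12/25 = ((-9)·(4/3)³/(6·4)+(-12/25)·(4/3))/2000 = -43/56250 m
Load 3 — triangular load w₀=10 kN/m (0→w₀ over full span):
  y_3 = -w₀x(7L⁴-10L²x²+3x⁴)/(360LEI) = -10·(4/3)·(7·4⁴-10·4²·(4/3)²+3·(4/3)⁴)/(360·4·2000) = -128/18225 m
Superposition: y = Σ y_i = -408653/72900000 m ≈ -0.005606 m

y(4/3) = -408653/72900000 m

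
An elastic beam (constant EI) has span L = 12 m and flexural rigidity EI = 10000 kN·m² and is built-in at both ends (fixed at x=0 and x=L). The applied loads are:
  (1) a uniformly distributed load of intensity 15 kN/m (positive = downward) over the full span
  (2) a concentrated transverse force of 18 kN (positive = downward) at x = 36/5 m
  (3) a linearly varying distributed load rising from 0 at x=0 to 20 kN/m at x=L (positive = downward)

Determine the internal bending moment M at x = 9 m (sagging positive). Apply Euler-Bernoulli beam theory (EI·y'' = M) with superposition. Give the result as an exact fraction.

Load 1 — uniform load w=15 kN/m over full span:
  M_1 = wLx/2 - wL²/12 - wx²/2 = 15·12·9/2 - 15·12²/12 - 15·9²/2 = 45/2 kN·m
Load 2 — point force P=18 kN at a=36/5 m (b=L-a=24/5):
  M_2 = Pa²(a+3b)(L-x)/L³ - Pa²b/L²  [x>a] = 18·(36/5)²·((36/5)+3·(24/5))·(12-9)/12³ - 18·(36/5)²·(24/5)/12² = 486/125 kN·m
Load 3 — triangular load w₀=20 kN/m (0→w₀ over full span):
  M_3 = 3w₀Lx/20 - w₀L²/30 - w₀x³/(6L) = 3·20·12·9/20 - 20·12²/30 - 20·9³/(6·12) = 51/2 kN·m
Superposition: M = Σ M_i = 6486/125 kN·m ≈ 51.888000 kN·m

M(9) = 6486/125 kN·m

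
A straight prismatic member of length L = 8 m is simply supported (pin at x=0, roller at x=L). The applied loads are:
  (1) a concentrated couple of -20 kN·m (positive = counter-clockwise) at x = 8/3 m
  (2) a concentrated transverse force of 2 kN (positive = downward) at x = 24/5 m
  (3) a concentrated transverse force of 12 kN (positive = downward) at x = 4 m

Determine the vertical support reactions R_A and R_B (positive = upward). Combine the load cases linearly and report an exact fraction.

Load 1 — applied couple M₀=-20 kN·m at a=8/3 m (b=L-a=16/3):
  R_A = M₀/L = (-20)/8 = -5/2 kN
  R_B = -M₀/L = -(-20)/8 = 5/2 kN
Load 2 — point force P=2 kN at a=24/5 m (b=L-a=16/5):
  R_A = Pb/L = 2·(16/5)/8 = 4/5 kN
  R_B = Pa/L = 2·(24/5)/8 = 6/5 kN
Load 3 — point force P=12 kN at a=4 m (b=L-a=4):
  R_A = Pb/L = 12·4/8 = 6 kN
  R_B = Pa/L = 12·4/8 = 6 kN
Superposition: R_A = 43/10 kN, R_B = 97/10 kN

R_A = 43/10 kN, R_B = 97/10 kN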